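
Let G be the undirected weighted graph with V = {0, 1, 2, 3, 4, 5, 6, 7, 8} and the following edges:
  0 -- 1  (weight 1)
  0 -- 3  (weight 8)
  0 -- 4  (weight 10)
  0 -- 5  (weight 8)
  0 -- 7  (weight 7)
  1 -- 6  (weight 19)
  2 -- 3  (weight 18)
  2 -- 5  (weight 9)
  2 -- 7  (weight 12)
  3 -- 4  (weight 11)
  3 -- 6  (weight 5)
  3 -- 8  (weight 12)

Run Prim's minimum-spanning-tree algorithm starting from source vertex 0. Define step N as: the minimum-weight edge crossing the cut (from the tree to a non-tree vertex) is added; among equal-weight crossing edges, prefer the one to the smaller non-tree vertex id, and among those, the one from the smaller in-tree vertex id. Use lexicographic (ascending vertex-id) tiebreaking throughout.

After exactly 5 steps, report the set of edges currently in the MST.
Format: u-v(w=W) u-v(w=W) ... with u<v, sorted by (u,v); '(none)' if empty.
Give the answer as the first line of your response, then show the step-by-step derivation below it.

0-1(w=1) 0-3(w=8) 0-5(w=8) 0-7(w=7) 3-6(w=5)

step 1: add edge 0-1 (w=1); MST = {0-1(w=1)}
step 2: add edge 0-7 (w=7); MST = {0-1(w=1) 0-7(w=7)}
step 3: add edge 0-3 (w=8); MST = {0-1(w=1) 0-3(w=8) 0-7(w=7)}
step 4: add edge 3-6 (w=5); MST = {0-1(w=1) 0-3(w=8) 0-7(w=7) 3-6(w=5)}
step 5: add edge 0-5 (w=8); MST = {0-1(w=1) 0-3(w=8) 0-5(w=8) 0-7(w=7) 3-6(w=5)}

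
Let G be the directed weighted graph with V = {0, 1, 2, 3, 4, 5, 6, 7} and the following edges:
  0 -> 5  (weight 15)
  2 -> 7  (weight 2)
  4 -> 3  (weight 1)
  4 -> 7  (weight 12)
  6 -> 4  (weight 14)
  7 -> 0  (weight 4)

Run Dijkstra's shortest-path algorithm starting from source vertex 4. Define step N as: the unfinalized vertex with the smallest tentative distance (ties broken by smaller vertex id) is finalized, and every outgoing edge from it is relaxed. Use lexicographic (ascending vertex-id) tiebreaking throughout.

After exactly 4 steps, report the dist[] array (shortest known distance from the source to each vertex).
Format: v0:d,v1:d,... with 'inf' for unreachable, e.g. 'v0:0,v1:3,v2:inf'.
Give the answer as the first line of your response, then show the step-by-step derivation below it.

v0:16,v1:inf,v2:inf,v3:1,v4:0,v5:31,v6:inf,v7:12

step 1: dist = v0:inf,v1:inf,v2:inf,v3:1,v4:0,v5:inf,v6:inf,v7:12
step 2: dist = v0:inf,v1:inf,v2:inf,v3:1,v4:0,v5:inf,v6:inf,v7:12
step 3: dist = v0:16,v1:inf,v2:inf,v3:1,v4:0,v5:inf,v6:inf,v7:12
step 4: dist = v0:16,v1:inf,v2:inf,v3:1,v4:0,v5:31,v6:inf,v7:12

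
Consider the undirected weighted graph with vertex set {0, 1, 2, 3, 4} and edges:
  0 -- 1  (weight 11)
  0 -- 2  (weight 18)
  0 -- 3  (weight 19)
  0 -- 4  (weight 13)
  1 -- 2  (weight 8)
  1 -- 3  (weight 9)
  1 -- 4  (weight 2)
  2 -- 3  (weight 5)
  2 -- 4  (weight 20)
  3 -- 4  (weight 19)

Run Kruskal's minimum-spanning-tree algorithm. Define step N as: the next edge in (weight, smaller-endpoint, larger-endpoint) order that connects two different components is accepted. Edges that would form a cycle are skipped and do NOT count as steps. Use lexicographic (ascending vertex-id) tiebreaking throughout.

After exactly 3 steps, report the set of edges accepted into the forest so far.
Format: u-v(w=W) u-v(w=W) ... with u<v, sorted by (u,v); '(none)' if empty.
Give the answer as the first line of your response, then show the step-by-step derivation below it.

1-2(w=8) 1-4(w=2) 2-3(w=5)

step 1: add edge 1-4 (w=2); MST = {1-4(w=2)}
step 2: add edge 2-3 (w=5); MST = {1-4(w=2) 2-3(w=5)}
step 3: add edge 1-2 (w=8); MST = {1-2(w=8) 1-4(w=2) 2-3(w=5)}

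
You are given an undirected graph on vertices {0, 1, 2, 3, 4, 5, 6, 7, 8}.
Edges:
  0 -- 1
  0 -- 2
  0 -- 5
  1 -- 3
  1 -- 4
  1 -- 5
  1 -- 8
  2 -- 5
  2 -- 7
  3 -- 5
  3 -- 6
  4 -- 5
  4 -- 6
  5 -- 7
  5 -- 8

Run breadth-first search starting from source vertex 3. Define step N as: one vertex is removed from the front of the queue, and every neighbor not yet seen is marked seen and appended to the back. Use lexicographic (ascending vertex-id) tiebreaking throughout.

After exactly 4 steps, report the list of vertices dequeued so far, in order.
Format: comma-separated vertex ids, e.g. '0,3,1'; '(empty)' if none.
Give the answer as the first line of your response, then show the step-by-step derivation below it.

3,1,5,6

step 1: dequeue 3; queue=[1,5,6]; order=3
step 2: dequeue 1; queue=[5,6,0,4,8]; order=3,1
step 3: dequeue 5; queue=[6,0,4,8,2,7]; order=3,1,5
step 4: dequeue 6; queue=[0,4,8,2,7]; order=3,1,5,6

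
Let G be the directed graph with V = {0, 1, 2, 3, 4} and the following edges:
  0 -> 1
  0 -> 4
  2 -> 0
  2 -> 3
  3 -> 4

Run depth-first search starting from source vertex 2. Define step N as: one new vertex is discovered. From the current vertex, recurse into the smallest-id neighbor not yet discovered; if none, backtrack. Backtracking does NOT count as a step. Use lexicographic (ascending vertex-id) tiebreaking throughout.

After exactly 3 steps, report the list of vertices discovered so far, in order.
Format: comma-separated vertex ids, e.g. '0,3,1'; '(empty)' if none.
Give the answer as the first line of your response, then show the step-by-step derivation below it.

2,0,1

step 1: discover 2; path=2; order=2
step 2: discover 0; path=2>0; order=2,0
step 3: discover 1; path=2>0>1; order=2,0,1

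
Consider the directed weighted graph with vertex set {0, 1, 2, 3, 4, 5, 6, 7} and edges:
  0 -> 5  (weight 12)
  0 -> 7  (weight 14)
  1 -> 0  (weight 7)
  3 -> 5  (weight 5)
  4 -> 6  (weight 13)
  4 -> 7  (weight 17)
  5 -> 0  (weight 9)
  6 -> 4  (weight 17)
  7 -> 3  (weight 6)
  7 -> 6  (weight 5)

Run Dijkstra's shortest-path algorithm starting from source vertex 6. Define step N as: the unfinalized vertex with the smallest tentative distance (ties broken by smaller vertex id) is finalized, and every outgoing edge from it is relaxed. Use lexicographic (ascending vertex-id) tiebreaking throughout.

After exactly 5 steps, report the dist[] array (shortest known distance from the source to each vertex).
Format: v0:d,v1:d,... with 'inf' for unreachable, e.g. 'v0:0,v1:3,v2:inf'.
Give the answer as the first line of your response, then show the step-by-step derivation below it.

v0:54,v1:inf,v2:inf,v3:40,v4:17,v5:45,v6:0,v7:34

step 1: dist = v0:inf,v1:inf,v2:inf,v3:inf,v4:17,v5:inf,v6:0,v7:inf
step 2: dist = v0:inf,v1:inf,v2:inf,v3:inf,v4:17,v5:inf,v6:0,v7:34
step 3: dist = v0:inf,v1:inf,v2:inf,v3:40,v4:17,v5:inf,v6:0,v7:34
step 4: dist = v0:inf,v1:inf,v2:inf,v3:40,v4:17,v5:45,v6:0,v7:34
step 5: dist = v0:54,v1:inf,v2:inf,v3:40,v4:17,v5:45,v6:0,v7:34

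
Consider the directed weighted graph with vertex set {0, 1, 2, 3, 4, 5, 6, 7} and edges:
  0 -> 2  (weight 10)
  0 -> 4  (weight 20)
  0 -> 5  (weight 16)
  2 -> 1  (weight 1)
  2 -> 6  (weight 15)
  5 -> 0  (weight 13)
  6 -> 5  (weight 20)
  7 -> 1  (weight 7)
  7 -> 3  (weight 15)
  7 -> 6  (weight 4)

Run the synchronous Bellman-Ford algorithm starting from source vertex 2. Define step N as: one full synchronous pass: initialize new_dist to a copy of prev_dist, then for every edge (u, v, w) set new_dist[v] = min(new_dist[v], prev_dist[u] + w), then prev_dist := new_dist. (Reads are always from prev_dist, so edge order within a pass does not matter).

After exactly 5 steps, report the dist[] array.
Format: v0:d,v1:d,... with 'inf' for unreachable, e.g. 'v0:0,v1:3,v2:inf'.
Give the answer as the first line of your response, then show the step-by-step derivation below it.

v0:48,v1:1,v2:0,v3:inf,v4:68,v5:35,v6:15,v7:inf

step 1: dist = v0:inf,v1:1,v2:0,v3:inf,v4:inf,v5:inf,v6:15,v7:inf
step 2: dist = v0:inf,v1:1,v2:0,v3:inf,v4:inf,v5:35,v6:15,v7:inf
step 3: dist = v0:48,v1:1,v2:0,v3:inf,v4:inf,v5:35,v6:15,v7:inf
step 4: dist = v0:48,v1:1,v2:0,v3:inf,v4:68,v5:35,v6:15,v7:inf
step 5: dist = v0:48,v1:1,v2:0,v3:inf,v4:68,v5:35,v6:15,v7:inf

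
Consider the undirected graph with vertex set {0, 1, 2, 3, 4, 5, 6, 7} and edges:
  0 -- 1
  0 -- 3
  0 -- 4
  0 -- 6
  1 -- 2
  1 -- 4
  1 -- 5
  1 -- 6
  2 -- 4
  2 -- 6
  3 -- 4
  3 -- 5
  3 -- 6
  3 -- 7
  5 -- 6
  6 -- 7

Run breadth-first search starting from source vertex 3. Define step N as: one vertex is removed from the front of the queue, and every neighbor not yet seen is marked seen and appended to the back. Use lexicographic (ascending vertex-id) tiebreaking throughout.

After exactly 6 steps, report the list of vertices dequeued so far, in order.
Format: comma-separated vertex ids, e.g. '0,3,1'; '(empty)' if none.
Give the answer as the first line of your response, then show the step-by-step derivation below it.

3,0,4,5,6,7

step 1: dequeue 3; queue=[0,4,5,6,7]; order=3
step 2: dequeue 0; queue=[4,5,6,7,1]; order=3,0
step 3: dequeue 4; queue=[5,6,7,1,2]; order=3,0,4
step 4: dequeue 5; queue=[6,7,1,2]; order=3,0,4,5
step 5: dequeue 6; queue=[7,1,2]; order=3,0,4,5,6
step 6: dequeue 7; queue=[1,2]; order=3,0,4,5,6,7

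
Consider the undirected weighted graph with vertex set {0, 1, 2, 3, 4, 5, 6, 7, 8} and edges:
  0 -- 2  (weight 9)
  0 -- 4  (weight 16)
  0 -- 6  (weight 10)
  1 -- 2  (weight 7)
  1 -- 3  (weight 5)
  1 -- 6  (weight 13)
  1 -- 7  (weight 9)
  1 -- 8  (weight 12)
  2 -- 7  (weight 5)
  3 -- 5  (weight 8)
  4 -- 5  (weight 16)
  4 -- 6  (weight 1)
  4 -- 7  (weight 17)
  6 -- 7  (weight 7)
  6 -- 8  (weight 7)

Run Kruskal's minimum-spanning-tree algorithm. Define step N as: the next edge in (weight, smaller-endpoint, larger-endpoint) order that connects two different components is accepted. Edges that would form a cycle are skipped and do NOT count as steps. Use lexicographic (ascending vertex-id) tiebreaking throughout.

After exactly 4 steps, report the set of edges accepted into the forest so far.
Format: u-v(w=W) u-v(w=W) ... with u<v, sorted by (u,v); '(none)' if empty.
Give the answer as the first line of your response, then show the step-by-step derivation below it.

1-2(w=7) 1-3(w=5) 2-7(w=5) 4-6(w=1)

step 1: add edge 4-6 (w=1); MST = {4-6(w=1)}
step 2: add edge 1-3 (w=5); MST = {1-3(w=5) 4-6(w=1)}
step 3: add edge 2-7 (w=5); MST = {1-3(w=5) 2-7(w=5) 4-6(w=1)}
step 4: add edge 1-2 (w=7); MST = {1-2(w=7) 1-3(w=5) 2-7(w=5) 4-6(w=1)}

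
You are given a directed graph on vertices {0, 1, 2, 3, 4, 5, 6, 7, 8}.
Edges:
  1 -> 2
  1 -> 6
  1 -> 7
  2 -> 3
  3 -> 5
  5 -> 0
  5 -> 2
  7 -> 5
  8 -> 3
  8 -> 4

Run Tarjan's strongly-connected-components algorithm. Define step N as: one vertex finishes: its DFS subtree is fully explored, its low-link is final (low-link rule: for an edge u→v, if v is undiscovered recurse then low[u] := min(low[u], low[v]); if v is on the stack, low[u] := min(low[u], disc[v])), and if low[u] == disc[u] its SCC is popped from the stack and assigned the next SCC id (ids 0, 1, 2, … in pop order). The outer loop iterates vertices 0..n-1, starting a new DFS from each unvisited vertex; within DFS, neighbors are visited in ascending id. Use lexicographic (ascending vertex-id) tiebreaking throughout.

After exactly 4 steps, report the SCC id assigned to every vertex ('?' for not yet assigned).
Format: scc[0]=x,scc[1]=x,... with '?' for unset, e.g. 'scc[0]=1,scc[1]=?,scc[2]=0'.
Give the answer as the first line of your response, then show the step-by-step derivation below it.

scc[0]=0,scc[1]=?,scc[2]=1,scc[3]=1,scc[4]=?,scc[5]=1,scc[6]=?,scc[7]=?,scc[8]=?

step 1: low=(low[0]=0,low[1]=?,low[2]=?,low[3]=?,low[4]=?,low[5]=?,low[6]=?,low[7]=?,low[8]=?); scc=(scc[0]=0,scc[1]=?,scc[2]=?,scc[3]=?,scc[4]=?,scc[5]=?,scc[6]=?,scc[7]=?,scc[8]=?)
step 2: low=(low[0]=0,low[1]=1,low[2]=2,low[3]=3,low[4]=?,low[5]=2,low[6]=?,low[7]=?,low[8]=?); scc=(scc[0]=0,scc[1]=?,scc[2]=?,scc[3]=?,scc[4]=?,scc[5]=?,scc[6]=?,scc[7]=?,scc[8]=?)
step 3: low=(low[0]=0,low[1]=1,low[2]=2,low[3]=2,low[4]=?,low[5]=2,low[6]=?,low[7]=?,low[8]=?); scc=(scc[0]=0,scc[1]=?,scc[2]=?,scc[3]=?,scc[4]=?,scc[5]=?,scc[6]=?,scc[7]=?,scc[8]=?)
step 4: low=(low[0]=0,low[1]=1,low[2]=2,low[3]=2,low[4]=?,low[5]=2,low[6]=?,low[7]=?,low[8]=?); scc=(scc[0]=0,scc[1]=?,scc[2]=1,scc[3]=1,scc[4]=?,scc[5]=1,scc[6]=?,scc[7]=?,scc[8]=?)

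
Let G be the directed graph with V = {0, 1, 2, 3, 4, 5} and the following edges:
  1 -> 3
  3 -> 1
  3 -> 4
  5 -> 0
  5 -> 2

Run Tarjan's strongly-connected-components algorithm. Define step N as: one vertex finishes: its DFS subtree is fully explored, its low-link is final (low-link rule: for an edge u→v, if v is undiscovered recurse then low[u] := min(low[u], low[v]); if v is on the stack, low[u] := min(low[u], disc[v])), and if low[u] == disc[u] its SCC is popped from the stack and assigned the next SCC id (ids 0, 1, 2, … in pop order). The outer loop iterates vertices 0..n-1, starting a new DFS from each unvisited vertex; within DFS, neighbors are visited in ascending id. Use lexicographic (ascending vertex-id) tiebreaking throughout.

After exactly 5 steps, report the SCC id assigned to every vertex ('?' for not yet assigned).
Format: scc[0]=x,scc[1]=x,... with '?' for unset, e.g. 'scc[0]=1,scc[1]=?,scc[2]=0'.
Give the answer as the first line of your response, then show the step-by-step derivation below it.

scc[0]=0,scc[1]=2,scc[2]=3,scc[3]=2,scc[4]=1,scc[5]=?

step 1: low=(low[0]=0,low[1]=?,low[2]=?,low[3]=?,low[4]=?,low[5]=?); scc=(scc[0]=0,scc[1]=?,scc[2]=?,scc[3]=?,scc[4]=?,scc[5]=?)
step 2: low=(low[0]=0,low[1]=1,low[2]=?,low[3]=1,low[4]=3,low[5]=?); scc=(scc[0]=0,scc[1]=?,scc[2]=?,scc[3]=?,scc[4]=1,scc[5]=?)
step 3: low=(low[0]=0,low[1]=1,low[2]=?,low[3]=1,low[4]=3,low[5]=?); scc=(scc[0]=0,scc[1]=?,scc[2]=?,scc[3]=?,scc[4]=1,scc[5]=?)
step 4: low=(low[0]=0,low[1]=1,low[2]=?,low[3]=1,low[4]=3,low[5]=?); scc=(scc[0]=0,scc[1]=2,scc[2]=?,scc[3]=2,scc[4]=1,scc[5]=?)
step 5: low=(low[0]=0,low[1]=1,low[2]=4,low[3]=1,low[4]=3,low[5]=?); scc=(scc[0]=0,scc[1]=2,scc[2]=3,scc[3]=2,scc[4]=1,scc[5]=?)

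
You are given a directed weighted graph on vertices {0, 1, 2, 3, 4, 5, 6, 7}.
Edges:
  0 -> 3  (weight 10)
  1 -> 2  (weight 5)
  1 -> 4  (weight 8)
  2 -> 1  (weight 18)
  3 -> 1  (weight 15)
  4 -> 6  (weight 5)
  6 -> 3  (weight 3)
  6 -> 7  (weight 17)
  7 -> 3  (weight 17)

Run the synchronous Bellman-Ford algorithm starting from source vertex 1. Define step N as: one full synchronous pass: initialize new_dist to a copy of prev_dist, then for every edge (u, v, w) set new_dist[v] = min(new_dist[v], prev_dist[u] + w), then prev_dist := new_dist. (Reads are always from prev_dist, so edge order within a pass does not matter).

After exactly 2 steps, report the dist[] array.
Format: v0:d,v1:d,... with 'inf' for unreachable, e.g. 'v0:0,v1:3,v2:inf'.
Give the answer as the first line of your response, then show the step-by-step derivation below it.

v0:inf,v1:0,v2:5,v3:inf,v4:8,v5:inf,v6:13,v7:inf

step 1: dist = v0:inf,v1:0,v2:5,v3:inf,v4:8,v5:inf,v6:inf,v7:inf
step 2: dist = v0:inf,v1:0,v2:5,v3:inf,v4:8,v5:inf,v6:13,v7:inf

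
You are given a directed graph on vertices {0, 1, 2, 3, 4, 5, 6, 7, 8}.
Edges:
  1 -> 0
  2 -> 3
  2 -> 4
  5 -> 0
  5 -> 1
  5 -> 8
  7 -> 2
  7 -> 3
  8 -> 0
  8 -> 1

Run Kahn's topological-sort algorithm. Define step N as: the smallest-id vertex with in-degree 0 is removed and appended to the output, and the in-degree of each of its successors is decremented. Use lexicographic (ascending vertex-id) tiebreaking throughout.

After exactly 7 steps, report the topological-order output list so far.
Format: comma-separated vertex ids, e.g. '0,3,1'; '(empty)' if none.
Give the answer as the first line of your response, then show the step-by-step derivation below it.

5,6,7,2,3,4,8

step 1: output 5; order=[5]; indeg=(2,1,1,2,1,0,0,0,0)
step 2: output 6; order=[5,6]; indeg=(2,1,1,2,1,0,0,0,0)
step 3: output 7; order=[5,6,7]; indeg=(2,1,0,1,1,0,0,0,0)
step 4: output 2; order=[5,6,7,2]; indeg=(2,1,0,0,0,0,0,0,0)
step 5: output 3; order=[5,6,7,2,3]; indeg=(2,1,0,0,0,0,0,0,0)
step 6: output 4; order=[5,6,7,2,3,4]; indeg=(2,1,0,0,0,0,0,0,0)
step 7: output 8; order=[5,6,7,2,3,4,8]; indeg=(1,0,0,0,0,0,0,0,0)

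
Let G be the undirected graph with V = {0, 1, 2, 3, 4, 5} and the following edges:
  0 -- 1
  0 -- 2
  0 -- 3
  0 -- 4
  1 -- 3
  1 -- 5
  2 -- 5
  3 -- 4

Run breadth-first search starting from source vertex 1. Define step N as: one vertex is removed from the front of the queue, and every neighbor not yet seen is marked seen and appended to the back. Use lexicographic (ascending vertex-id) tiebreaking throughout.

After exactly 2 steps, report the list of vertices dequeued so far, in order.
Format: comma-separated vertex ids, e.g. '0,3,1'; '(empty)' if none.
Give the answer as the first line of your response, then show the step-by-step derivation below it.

1,0

step 1: dequeue 1; queue=[0,3,5]; order=1
step 2: dequeue 0; queue=[3,5,2,4]; order=1,0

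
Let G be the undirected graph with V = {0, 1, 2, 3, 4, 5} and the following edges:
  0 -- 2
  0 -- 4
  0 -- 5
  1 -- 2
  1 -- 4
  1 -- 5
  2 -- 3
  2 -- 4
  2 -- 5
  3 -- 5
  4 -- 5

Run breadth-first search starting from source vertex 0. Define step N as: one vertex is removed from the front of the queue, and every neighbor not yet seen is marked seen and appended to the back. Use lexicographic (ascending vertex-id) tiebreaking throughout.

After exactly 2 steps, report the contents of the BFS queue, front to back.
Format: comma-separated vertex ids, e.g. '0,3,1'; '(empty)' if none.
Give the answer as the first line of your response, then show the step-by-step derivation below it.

4,5,1,3

step 1: dequeue 0; queue=[2,4,5]; order=0
step 2: dequeue 2; queue=[4,5,1,3]; order=0,2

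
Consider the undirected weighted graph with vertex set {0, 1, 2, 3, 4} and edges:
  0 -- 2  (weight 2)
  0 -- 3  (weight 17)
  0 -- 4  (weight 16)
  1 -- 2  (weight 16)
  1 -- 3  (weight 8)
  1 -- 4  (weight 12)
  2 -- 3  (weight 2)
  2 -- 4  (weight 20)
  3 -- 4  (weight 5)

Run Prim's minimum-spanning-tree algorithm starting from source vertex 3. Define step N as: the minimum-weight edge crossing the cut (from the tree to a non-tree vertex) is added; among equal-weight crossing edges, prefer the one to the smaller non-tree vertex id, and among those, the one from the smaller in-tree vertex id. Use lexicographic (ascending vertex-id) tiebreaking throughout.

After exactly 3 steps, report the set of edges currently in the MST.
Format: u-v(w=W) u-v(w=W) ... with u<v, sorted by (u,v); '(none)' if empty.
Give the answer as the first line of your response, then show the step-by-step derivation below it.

0-2(w=2) 2-3(w=2) 3-4(w=5)

step 1: add edge 2-3 (w=2); MST = {2-3(w=2)}
step 2: add edge 0-2 (w=2); MST = {0-2(w=2) 2-3(w=2)}
step 3: add edge 3-4 (w=5); MST = {0-2(w=2) 2-3(w=2) 3-4(w=5)}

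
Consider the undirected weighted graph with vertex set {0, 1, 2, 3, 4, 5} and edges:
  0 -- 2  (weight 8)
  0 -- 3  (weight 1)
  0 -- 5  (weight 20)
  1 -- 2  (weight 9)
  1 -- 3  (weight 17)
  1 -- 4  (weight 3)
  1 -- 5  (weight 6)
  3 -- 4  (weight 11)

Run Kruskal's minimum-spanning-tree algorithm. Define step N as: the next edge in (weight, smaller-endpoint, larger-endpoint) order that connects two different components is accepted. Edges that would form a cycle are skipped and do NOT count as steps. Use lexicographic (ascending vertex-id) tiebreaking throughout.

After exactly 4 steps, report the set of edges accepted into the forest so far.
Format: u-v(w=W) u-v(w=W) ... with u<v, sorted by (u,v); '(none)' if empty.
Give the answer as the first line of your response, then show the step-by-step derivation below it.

0-2(w=8) 0-3(w=1) 1-4(w=3) 1-5(w=6)

step 1: add edge 0-3 (w=1); MST = {0-3(w=1)}
step 2: add edge 1-4 (w=3); MST = {0-3(w=1) 1-4(w=3)}
step 3: add edge 1-5 (w=6); MST = {0-3(w=1) 1-4(w=3) 1-5(w=6)}
step 4: add edge 0-2 (w=8); MST = {0-2(w=8) 0-3(w=1) 1-4(w=3) 1-5(w=6)}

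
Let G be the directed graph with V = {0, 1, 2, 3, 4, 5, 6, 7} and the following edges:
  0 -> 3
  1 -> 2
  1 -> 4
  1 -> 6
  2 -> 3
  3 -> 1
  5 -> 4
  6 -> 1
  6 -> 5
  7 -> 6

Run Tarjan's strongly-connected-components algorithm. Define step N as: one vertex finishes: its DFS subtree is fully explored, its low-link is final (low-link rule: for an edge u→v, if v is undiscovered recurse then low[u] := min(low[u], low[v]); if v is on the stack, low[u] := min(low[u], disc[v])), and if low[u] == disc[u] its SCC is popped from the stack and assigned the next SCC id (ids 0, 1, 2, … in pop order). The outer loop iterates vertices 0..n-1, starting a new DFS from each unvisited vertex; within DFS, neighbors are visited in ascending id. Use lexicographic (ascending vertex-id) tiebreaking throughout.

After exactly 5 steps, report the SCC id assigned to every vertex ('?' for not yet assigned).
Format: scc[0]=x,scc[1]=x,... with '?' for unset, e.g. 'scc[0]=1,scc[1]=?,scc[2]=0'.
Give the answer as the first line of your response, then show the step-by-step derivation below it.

scc[0]=?,scc[1]=?,scc[2]=?,scc[3]=?,scc[4]=0,scc[5]=1,scc[6]=?,scc[7]=?

step 1: low=(low[0]=0,low[1]=2,low[2]=1,low[3]=1,low[4]=?,low[5]=?,low[6]=?,low[7]=?); scc=(scc[0]=?,scc[1]=?,scc[2]=?,scc[3]=?,scc[4]=?,scc[5]=?,scc[6]=?,scc[7]=?)
step 2: low=(low[0]=0,low[1]=1,low[2]=1,low[3]=1,low[4]=4,low[5]=?,low[6]=?,low[7]=?); scc=(scc[0]=?,scc[1]=?,scc[2]=?,scc[3]=?,scc[4]=0,scc[5]=?,scc[6]=?,scc[7]=?)
step 3: low=(low[0]=0,low[1]=1,low[2]=1,low[3]=1,low[4]=4,low[5]=6,low[6]=2,low[7]=?); scc=(scc[0]=?,scc[1]=?,scc[2]=?,scc[3]=?,scc[4]=0,scc[5]=1,scc[6]=?,scc[7]=?)
step 4: low=(low[0]=0,low[1]=1,low[2]=1,low[3]=1,low[4]=4,low[5]=6,low[6]=2,low[7]=?); scc=(scc[0]=?,scc[1]=?,scc[2]=?,scc[3]=?,scc[4]=0,scc[5]=1,scc[6]=?,scc[7]=?)
step 5: low=(low[0]=0,low[1]=1,low[2]=1,low[3]=1,low[4]=4,low[5]=6,low[6]=2,low[7]=?); scc=(scc[0]=?,scc[1]=?,scc[2]=?,scc[3]=?,scc[4]=0,scc[5]=1,scc[6]=?,scc[7]=?)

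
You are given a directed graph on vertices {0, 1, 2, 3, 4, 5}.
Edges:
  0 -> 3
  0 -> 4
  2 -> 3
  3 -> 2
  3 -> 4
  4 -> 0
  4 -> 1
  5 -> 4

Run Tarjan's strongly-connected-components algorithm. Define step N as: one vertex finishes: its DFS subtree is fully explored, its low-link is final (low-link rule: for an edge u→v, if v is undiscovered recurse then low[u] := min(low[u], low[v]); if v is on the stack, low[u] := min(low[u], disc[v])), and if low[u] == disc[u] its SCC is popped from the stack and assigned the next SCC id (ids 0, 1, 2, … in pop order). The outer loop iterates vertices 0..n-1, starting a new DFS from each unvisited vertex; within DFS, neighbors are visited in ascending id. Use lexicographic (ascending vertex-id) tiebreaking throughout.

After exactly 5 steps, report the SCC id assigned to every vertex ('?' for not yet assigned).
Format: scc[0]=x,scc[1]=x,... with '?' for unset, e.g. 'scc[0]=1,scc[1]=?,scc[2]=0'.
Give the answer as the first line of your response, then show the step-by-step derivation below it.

scc[0]=1,scc[1]=0,scc[2]=1,scc[3]=1,scc[4]=1,scc[5]=?

step 1: low=(low[0]=0,low[1]=?,low[2]=1,low[3]=1,low[4]=?,low[5]=?); scc=(scc[0]=?,scc[1]=?,scc[2]=?,scc[3]=?,scc[4]=?,scc[5]=?)
step 2: low=(low[0]=0,low[1]=4,low[2]=1,low[3]=1,low[4]=0,low[5]=?); scc=(scc[0]=?,scc[1]=0,scc[2]=?,scc[3]=?,scc[4]=?,scc[5]=?)
step 3: low=(low[0]=0,low[1]=4,low[2]=1,low[3]=1,low[4]=0,low[5]=?); scc=(scc[0]=?,scc[1]=0,scc[2]=?,scc[3]=?,scc[4]=?,scc[5]=?)
step 4: low=(low[0]=0,low[1]=4,low[2]=1,low[3]=0,low[4]=0,low[5]=?); scc=(scc[0]=?,scc[1]=0,scc[2]=?,scc[3]=?,scc[4]=?,scc[5]=?)
step 5: low=(low[0]=0,low[1]=4,low[2]=1,low[3]=0,low[4]=0,low[5]=?); scc=(scc[0]=1,scc[1]=0,scc[2]=1,scc[3]=1,scc[4]=1,scc[5]=?)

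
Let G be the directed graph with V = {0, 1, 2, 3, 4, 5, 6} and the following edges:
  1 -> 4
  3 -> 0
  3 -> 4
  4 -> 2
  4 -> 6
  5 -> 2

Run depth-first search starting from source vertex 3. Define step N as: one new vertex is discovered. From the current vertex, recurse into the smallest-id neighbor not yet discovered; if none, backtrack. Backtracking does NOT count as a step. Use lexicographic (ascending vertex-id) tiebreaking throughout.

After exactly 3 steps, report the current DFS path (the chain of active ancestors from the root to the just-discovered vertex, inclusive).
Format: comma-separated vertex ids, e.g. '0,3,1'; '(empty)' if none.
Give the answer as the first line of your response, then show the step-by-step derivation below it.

3,4

step 1: discover 3; path=3; order=3
step 2: discover 0; path=3>0; order=3,0
step 3: discover 4; path=3>4; order=3,0,4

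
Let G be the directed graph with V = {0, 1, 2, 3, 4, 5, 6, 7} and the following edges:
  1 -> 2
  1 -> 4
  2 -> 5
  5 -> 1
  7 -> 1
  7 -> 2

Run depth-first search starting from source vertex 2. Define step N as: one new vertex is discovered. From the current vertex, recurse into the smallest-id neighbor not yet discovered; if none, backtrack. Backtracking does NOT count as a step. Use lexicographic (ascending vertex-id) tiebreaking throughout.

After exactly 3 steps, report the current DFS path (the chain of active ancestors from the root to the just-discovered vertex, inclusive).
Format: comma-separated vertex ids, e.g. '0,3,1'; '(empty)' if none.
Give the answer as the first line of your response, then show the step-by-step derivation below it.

2,5,1

step 1: discover 2; path=2; order=2
step 2: discover 5; path=2>5; order=2,5
step 3: discover 1; path=2>5>1; order=2,5,1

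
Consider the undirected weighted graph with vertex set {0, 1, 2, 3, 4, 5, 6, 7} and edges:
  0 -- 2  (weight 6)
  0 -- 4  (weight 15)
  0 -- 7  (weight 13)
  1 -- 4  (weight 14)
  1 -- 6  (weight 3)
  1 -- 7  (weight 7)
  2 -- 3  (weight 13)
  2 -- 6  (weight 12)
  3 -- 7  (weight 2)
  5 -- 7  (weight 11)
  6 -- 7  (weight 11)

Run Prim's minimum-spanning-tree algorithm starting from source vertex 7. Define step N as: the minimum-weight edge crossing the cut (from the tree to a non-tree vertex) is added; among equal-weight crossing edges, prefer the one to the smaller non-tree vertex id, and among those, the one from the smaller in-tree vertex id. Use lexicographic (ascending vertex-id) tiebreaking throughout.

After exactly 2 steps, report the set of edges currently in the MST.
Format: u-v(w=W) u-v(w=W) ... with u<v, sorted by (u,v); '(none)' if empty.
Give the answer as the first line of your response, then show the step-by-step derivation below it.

1-7(w=7) 3-7(w=2)

step 1: add edge 3-7 (w=2); MST = {3-7(w=2)}
step 2: add edge 1-7 (w=7); MST = {1-7(w=7) 3-7(w=2)}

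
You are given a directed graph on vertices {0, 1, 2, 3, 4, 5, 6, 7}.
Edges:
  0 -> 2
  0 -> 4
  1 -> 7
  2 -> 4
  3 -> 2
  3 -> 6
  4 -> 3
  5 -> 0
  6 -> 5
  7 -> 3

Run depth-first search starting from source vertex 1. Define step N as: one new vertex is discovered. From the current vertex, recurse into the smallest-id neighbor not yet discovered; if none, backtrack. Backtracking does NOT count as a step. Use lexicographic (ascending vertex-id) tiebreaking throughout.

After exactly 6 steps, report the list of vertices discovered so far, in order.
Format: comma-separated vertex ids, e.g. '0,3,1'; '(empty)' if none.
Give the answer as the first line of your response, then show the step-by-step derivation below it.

1,7,3,2,4,6

step 1: discover 1; path=1; order=1
step 2: discover 7; path=1>7; order=1,7
step 3: discover 3; path=1>7>3; order=1,7,3
step 4: discover 2; path=1>7>3>2; order=1,7,3,2
step 5: discover 4; path=1>7>3>2>4; order=1,7,3,2,4
step 6: discover 6; path=1>7>3>6; order=1,7,3,2,4,6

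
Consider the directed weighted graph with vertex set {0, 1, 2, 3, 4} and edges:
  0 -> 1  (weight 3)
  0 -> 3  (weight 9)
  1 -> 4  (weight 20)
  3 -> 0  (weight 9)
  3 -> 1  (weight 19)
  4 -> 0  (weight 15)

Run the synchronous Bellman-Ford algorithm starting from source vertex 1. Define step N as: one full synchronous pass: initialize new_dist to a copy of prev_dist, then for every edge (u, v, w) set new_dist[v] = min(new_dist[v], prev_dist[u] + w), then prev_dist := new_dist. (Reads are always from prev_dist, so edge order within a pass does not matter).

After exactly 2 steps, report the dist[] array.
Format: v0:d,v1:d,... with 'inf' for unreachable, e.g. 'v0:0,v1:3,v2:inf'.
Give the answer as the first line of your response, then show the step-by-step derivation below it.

v0:35,v1:0,v2:inf,v3:inf,v4:20

step 1: dist = v0:inf,v1:0,v2:inf,v3:inf,v4:20
step 2: dist = v0:35,v1:0,v2:inf,v3:inf,v4:20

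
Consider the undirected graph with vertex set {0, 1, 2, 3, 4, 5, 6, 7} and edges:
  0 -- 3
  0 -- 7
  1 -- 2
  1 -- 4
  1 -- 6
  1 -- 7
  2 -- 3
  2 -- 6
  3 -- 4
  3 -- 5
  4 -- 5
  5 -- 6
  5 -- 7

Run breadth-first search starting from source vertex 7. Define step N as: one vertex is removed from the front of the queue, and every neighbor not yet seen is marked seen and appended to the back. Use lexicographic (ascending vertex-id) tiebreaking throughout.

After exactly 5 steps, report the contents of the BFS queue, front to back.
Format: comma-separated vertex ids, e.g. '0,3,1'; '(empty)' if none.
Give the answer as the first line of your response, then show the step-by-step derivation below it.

2,4,6

step 1: dequeue 7; queue=[0,1,5]; order=7
step 2: dequeue 0; queue=[1,5,3]; order=7,0
step 3: dequeue 1; queue=[5,3,2,4,6]; order=7,0,1
step 4: dequeue 5; queue=[3,2,4,6]; order=7,0,1,5
step 5: dequeue 3; queue=[2,4,6]; order=7,0,1,5,3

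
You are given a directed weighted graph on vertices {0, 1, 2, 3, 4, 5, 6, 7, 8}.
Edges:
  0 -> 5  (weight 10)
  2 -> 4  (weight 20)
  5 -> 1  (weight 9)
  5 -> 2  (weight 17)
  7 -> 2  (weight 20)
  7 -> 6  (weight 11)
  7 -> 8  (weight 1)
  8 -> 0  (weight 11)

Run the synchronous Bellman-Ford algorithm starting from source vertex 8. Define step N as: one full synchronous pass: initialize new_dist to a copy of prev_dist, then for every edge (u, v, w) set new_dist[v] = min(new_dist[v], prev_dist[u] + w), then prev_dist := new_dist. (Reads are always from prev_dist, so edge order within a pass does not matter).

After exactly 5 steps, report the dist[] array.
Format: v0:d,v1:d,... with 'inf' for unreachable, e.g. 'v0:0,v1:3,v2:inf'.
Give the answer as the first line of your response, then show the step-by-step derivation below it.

v0:11,v1:30,v2:38,v3:inf,v4:58,v5:21,v6:inf,v7:inf,v8:0

step 1: dist = v0:11,v1:inf,v2:inf,v3:inf,v4:inf,v5:inf,v6:inf,v7:inf,v8:0
step 2: dist = v0:11,v1:inf,v2:inf,v3:inf,v4:inf,v5:21,v6:inf,v7:inf,v8:0
step 3: dist = v0:11,v1:30,v2:38,v3:inf,v4:inf,v5:21,v6:inf,v7:inf,v8:0
step 4: dist = v0:11,v1:30,v2:38,v3:inf,v4:58,v5:21,v6:inf,v7:inf,v8:0
step 5: dist = v0:11,v1:30,v2:38,v3:inf,v4:58,v5:21,v6:inf,v7:inf,v8:0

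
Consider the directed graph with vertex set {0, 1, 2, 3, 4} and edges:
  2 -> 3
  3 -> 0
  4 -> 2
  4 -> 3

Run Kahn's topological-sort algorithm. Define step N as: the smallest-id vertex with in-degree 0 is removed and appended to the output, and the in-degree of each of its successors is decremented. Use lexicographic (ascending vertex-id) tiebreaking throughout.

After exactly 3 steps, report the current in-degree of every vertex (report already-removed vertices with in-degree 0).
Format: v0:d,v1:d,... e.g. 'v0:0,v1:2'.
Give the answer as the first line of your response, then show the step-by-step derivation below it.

v0:1,v1:0,v2:0,v3:0,v4:0

step 1: output 1; order=[1]; indeg=(1,0,1,2,0)
step 2: output 4; order=[1,4]; indeg=(1,0,0,1,0)
step 3: output 2; order=[1,4,2]; indeg=(1,0,0,0,0)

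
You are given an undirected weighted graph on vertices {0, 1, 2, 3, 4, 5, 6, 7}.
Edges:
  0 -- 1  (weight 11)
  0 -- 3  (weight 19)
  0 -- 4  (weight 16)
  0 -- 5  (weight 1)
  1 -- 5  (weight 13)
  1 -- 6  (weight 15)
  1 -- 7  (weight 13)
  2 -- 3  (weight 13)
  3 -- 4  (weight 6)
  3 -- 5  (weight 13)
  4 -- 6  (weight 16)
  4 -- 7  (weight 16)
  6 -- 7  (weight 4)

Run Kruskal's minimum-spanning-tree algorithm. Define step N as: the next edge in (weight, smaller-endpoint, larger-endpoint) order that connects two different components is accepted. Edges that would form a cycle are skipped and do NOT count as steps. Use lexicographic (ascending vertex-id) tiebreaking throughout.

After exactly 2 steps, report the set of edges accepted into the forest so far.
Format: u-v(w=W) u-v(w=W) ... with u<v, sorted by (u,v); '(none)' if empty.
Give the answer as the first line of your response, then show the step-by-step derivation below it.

0-5(w=1) 6-7(w=4)

step 1: add edge 0-5 (w=1); MST = {0-5(w=1)}
step 2: add edge 6-7 (w=4); MST = {0-5(w=1) 6-7(w=4)}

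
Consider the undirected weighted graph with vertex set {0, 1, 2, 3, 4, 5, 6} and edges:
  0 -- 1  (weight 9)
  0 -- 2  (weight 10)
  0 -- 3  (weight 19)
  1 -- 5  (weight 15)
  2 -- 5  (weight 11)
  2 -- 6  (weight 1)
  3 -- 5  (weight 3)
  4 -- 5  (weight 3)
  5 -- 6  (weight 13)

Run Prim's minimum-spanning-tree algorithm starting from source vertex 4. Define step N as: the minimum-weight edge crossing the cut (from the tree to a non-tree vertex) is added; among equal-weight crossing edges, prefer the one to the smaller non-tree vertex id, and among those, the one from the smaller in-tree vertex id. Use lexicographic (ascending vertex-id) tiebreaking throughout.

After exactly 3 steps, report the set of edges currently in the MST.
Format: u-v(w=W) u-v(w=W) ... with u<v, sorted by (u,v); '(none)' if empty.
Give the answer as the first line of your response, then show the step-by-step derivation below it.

2-5(w=11) 3-5(w=3) 4-5(w=3)

step 1: add edge 4-5 (w=3); MST = {4-5(w=3)}
step 2: add edge 3-5 (w=3); MST = {3-5(w=3) 4-5(w=3)}
step 3: add edge 2-5 (w=11); MST = {2-5(w=11) 3-5(w=3) 4-5(w=3)}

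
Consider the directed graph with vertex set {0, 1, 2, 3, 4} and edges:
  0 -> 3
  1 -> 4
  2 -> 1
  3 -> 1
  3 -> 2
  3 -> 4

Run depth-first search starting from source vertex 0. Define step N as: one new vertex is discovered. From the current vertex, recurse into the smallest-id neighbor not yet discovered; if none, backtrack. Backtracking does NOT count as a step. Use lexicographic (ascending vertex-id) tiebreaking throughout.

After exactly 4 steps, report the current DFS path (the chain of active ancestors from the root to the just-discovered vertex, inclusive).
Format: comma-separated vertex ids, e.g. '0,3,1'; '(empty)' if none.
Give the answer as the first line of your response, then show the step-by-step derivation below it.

0,3,1,4

step 1: discover 0; path=0; order=0
step 2: discover 3; path=0>3; order=0,3
step 3: discover 1; path=0>3>1; order=0,3,1
step 4: discover 4; path=0>3>1>4; order=0,3,1,4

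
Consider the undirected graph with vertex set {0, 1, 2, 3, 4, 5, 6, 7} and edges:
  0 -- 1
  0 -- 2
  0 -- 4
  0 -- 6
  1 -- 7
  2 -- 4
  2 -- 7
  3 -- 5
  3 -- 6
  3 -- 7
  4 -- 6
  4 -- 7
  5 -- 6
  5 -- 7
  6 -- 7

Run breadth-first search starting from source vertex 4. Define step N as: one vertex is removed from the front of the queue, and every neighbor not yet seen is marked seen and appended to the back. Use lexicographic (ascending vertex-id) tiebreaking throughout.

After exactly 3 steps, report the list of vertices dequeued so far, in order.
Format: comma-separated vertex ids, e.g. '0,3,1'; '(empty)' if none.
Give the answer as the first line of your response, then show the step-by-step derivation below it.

4,0,2

step 1: dequeue 4; queue=[0,2,6,7]; order=4
step 2: dequeue 0; queue=[2,6,7,1]; order=4,0
step 3: dequeue 2; queue=[6,7,1]; order=4,0,2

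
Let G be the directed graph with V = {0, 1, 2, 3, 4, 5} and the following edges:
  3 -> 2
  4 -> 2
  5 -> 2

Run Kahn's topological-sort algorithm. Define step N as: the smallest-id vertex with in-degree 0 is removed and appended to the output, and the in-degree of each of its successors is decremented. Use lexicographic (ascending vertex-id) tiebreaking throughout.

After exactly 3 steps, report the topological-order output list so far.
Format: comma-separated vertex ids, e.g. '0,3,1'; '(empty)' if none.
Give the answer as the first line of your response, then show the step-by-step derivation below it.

0,1,3

step 1: output 0; order=[0]; indeg=(0,0,3,0,0,0)
step 2: output 1; order=[0,1]; indeg=(0,0,3,0,0,0)
step 3: output 3; order=[0,1,3]; indeg=(0,0,2,0,0,0)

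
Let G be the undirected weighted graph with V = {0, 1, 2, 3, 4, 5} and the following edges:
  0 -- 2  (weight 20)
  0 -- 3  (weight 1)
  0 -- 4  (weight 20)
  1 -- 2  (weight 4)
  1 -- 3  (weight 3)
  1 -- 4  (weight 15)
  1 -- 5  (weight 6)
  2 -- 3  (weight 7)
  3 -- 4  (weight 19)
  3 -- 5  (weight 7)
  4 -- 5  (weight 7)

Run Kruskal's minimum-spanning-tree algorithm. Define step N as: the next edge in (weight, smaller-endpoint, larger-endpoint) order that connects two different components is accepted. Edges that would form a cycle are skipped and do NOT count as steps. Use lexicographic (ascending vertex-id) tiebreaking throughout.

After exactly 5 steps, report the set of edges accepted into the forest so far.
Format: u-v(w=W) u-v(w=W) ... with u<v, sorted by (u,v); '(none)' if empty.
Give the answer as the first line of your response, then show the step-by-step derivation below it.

0-3(w=1) 1-2(w=4) 1-3(w=3) 1-5(w=6) 4-5(w=7)

step 1: add edge 0-3 (w=1); MST = {0-3(w=1)}
step 2: add edge 1-3 (w=3); MST = {0-3(w=1) 1-3(w=3)}
step 3: add edge 1-2 (w=4); MST = {0-3(w=1) 1-2(w=4) 1-3(w=3)}
step 4: add edge 1-5 (w=6); MST = {0-3(w=1) 1-2(w=4) 1-3(w=3) 1-5(w=6)}
step 5: add edge 4-5 (w=7); MST = {0-3(w=1) 1-2(w=4) 1-3(w=3) 1-5(w=6) 4-5(w=7)}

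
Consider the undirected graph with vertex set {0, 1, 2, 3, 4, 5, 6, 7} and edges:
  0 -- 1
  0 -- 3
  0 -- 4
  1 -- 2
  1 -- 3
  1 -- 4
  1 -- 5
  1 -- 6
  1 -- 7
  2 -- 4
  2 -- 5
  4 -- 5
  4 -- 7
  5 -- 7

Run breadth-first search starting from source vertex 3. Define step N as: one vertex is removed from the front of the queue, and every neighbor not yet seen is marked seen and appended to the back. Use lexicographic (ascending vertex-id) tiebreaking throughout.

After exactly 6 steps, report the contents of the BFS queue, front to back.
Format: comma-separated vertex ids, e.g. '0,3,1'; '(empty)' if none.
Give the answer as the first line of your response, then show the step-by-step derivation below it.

6,7

step 1: dequeue 3; queue=[0,1]; order=3
step 2: dequeue 0; queue=[1,4]; order=3,0
step 3: dequeue 1; queue=[4,2,5,6,7]; order=3,0,1
step 4: dequeue 4; queue=[2,5,6,7]; order=3,0,1,4
step 5: dequeue 2; queue=[5,6,7]; order=3,0,1,4,2
step 6: dequeue 5; queue=[6,7]; order=3,0,1,4,2,5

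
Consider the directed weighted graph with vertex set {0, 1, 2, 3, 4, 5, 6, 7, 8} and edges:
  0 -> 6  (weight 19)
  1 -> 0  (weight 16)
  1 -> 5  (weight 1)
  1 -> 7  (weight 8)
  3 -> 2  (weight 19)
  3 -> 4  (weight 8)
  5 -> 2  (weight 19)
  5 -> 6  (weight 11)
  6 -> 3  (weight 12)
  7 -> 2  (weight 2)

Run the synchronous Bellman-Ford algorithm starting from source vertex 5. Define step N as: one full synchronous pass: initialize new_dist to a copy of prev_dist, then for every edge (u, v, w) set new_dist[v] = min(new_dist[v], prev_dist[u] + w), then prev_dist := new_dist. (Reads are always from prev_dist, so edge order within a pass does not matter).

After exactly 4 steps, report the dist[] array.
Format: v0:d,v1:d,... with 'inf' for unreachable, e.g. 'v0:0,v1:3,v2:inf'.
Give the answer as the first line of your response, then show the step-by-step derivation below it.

v0:inf,v1:inf,v2:19,v3:23,v4:31,v5:0,v6:11,v7:inf,v8:inf

step 1: dist = v0:inf,v1:inf,v2:19,v3:inf,v4:inf,v5:0,v6:11,v7:inf,v8:inf
step 2: dist = v0:inf,v1:inf,v2:19,v3:23,v4:inf,v5:0,v6:11,v7:inf,v8:inf
step 3: dist = v0:inf,v1:inf,v2:19,v3:23,v4:31,v5:0,v6:11,v7:inf,v8:inf
step 4: dist = v0:inf,v1:inf,v2:19,v3:23,v4:31,v5:0,v6:11,v7:inf,v8:inf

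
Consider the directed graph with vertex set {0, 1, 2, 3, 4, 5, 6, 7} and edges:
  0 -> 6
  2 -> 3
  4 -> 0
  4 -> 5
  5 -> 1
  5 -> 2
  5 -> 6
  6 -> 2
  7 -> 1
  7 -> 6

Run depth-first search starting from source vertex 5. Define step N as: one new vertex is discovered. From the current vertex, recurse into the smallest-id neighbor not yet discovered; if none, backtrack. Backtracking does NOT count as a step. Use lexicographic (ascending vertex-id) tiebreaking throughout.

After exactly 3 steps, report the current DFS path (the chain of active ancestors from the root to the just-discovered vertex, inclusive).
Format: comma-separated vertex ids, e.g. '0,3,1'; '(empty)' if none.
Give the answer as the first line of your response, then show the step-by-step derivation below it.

5,2

step 1: discover 5; path=5; order=5
step 2: discover 1; path=5>1; order=5,1
step 3: discover 2; path=5>2; order=5,1,2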